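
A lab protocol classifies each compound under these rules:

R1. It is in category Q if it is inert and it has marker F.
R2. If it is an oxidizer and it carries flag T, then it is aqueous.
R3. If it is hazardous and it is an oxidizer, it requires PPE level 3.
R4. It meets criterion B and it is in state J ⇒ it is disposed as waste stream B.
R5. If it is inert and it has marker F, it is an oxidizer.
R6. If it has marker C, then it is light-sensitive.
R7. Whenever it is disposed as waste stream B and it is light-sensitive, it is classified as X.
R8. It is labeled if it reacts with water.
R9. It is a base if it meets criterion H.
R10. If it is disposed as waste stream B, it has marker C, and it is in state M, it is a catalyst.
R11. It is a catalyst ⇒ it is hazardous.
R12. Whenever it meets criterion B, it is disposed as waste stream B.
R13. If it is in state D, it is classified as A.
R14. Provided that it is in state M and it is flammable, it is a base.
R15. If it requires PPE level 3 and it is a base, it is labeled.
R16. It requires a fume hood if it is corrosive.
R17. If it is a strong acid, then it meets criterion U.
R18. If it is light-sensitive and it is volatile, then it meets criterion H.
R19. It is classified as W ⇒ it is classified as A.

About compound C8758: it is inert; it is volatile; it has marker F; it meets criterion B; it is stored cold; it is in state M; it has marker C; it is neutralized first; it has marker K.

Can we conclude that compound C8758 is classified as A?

Forward chaining from the given facts derives: is in category Q, is an oxidizer, is light-sensitive, is disposed as waste stream B, meets criterion H, is classified as X, is a base, is a catalyst, is hazardous, requires PPE level 3, is labeled.
Rules concluding "it is classified as A": R13 needs "it is in state D"; R19 needs "it is classified as W" — none of these are established.

No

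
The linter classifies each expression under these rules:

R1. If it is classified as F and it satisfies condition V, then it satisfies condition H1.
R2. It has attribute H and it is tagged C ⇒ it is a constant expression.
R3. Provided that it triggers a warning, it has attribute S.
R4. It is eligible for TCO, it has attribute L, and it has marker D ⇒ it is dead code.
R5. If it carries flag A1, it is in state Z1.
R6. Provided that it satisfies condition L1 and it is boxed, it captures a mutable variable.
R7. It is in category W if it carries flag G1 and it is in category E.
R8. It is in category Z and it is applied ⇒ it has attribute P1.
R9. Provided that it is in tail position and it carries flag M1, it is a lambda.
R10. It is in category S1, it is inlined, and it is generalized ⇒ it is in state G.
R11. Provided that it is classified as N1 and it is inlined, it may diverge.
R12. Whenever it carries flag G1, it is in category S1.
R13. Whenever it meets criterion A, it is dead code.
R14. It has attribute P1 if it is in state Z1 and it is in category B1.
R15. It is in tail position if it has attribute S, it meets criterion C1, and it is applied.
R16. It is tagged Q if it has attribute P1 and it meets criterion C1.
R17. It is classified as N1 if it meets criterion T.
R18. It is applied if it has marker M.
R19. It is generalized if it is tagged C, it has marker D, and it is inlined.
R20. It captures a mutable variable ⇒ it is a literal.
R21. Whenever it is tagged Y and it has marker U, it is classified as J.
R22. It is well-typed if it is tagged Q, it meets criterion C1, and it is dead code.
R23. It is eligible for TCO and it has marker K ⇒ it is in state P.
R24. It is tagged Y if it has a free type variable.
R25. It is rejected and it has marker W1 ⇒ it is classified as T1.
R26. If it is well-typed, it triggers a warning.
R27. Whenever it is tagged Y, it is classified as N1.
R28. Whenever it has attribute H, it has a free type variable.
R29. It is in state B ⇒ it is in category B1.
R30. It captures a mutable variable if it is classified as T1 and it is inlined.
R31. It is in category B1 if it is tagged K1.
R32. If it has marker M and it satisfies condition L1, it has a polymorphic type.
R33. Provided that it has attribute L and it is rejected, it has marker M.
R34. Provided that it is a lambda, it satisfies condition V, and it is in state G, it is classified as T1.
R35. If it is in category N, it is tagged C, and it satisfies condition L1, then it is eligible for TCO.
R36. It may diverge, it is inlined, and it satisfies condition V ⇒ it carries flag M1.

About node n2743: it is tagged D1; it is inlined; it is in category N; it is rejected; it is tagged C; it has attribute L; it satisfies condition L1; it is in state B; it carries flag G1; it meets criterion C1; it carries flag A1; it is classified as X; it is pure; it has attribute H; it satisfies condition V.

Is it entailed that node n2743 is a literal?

No

Forward chaining from the given facts derives: is a constant expression, is in state Z1, is in category S1, has a free type variable, is in category B1, has marker M, is eligible for TCO, has attribute P1, is tagged Q, is applied, is tagged Y, is classified as N1, has a polymorphic type, may diverge, carries flag M1.
The only rule concluding "it is a literal" is R20, which needs "it captures a mutable variable"; that is never established.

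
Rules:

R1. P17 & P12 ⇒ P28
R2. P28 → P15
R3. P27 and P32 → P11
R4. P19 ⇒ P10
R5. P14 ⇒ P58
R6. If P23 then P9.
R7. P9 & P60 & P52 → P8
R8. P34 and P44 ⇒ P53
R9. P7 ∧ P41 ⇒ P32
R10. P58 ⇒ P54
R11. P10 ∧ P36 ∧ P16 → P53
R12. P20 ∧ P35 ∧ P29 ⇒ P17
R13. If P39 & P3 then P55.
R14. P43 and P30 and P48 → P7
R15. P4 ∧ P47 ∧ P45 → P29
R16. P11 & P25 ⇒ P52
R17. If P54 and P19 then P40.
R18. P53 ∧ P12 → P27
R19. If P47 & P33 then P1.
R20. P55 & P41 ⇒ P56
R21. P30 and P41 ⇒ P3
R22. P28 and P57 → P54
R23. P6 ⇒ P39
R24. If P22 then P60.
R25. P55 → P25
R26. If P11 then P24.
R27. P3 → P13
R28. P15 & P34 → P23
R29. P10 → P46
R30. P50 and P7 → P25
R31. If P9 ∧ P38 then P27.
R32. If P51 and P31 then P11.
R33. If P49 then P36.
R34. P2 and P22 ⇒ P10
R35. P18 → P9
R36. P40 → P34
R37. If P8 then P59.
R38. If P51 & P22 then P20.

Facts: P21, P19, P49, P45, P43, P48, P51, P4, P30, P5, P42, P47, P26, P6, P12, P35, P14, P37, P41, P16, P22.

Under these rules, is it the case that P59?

Yes

P10  (by R4: P19)
P58  (by R5: P14)
P54  (by R10: P58)
P7  (by R14: P43, P30, P48)
P29  (by R15: P4, P47, P45)
P40  (by R17: P54, P19)
P3  (by R21: P30, P41)
P39  (by R23: P6)
P60  (by R24: P22)
P36  (by R33: P49)
P34  (by R36: P40)
P20  (by R38: P51, P22)
P32  (by R9: P7, P41)
P53  (by R11: P10, P36, P16)
P17  (by R12: P20, P35, P29)
P55  (by R13: P39, P3)
P27  (by R18: P53, P12)
P25  (by R25: P55)
P28  (by R1: P17, P12)
P15  (by R2: P28)
P11  (by R3: P27, P32)
P52  (by R16: P11, P25)
P23  (by R28: P15, P34)
P9  (by R6: P23)
P8  (by R7: P9, P60, P52)
P59  (by R37: P8)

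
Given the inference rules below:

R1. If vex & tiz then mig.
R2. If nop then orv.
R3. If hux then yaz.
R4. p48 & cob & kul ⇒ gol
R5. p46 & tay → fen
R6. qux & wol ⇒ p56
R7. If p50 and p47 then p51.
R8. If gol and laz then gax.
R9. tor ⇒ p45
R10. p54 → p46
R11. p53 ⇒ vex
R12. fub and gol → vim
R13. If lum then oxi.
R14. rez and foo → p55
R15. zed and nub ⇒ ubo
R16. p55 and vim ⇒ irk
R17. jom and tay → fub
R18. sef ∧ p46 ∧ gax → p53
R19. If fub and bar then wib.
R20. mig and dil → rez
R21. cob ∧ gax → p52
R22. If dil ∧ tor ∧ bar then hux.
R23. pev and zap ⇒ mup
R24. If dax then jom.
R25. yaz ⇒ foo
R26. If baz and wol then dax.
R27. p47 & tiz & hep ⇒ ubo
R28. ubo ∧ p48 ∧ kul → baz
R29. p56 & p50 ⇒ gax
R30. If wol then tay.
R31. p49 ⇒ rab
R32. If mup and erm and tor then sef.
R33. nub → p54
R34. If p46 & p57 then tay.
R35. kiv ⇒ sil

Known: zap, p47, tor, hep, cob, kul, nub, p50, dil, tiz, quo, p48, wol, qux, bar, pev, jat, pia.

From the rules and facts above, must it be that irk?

Forward chaining from the given facts derives: gol, p56, p51, p45, hux, mup, ubo, baz, gax, tay, p54, yaz, p46, p52, foo, dax, fen, jom, fub, wib, vim.
The only rule concluding irk is R16, which needs p55; that is never established.

No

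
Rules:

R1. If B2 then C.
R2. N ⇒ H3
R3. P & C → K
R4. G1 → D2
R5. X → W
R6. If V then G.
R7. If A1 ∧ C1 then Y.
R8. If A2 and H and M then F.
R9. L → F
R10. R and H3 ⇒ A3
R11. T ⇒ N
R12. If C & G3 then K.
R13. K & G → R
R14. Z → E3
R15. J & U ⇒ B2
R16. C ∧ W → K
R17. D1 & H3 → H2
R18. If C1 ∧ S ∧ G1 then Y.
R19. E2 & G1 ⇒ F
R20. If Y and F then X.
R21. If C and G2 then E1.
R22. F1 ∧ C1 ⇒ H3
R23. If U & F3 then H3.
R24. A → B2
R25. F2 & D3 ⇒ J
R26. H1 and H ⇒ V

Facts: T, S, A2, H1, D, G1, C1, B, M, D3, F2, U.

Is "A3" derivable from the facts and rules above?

Forward chaining from the given facts derives: D2, N, Y, J, H3, B2, C.
The only rule concluding A3 is R10, which needs R; that is never established.

No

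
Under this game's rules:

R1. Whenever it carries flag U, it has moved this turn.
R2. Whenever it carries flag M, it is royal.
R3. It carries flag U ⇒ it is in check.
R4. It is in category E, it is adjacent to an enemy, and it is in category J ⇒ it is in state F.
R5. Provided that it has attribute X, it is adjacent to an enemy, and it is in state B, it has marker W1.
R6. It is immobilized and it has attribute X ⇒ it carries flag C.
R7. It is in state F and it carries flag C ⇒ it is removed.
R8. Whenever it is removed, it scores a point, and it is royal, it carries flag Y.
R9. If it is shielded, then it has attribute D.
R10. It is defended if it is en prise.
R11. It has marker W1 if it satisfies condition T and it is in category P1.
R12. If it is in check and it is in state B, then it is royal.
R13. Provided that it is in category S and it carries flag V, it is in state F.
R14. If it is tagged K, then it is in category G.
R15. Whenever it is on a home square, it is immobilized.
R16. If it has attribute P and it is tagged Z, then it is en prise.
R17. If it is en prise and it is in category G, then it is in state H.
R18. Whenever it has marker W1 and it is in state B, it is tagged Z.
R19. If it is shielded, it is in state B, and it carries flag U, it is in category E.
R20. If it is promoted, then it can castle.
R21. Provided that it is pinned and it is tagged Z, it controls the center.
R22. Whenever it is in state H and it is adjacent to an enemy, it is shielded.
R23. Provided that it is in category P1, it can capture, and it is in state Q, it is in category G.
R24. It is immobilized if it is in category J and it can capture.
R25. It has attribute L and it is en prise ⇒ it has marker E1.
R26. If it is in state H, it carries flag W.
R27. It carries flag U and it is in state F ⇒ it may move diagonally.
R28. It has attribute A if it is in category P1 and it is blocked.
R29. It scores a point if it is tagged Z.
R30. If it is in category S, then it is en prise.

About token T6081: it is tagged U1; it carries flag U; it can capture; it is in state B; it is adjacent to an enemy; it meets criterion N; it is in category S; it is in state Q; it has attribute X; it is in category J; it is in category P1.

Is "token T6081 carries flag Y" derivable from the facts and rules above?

By R3 (it carries flag U): it is in check.
By R5 (it has attribute X, it is adjacent to an enemy, it is in state B): it has marker W1.
By R12 (it is in check, it is in state B): it is royal.
By R18 (it has marker W1, it is in state B): it is tagged Z.
By R23 (it is in category P1, it can capture, it is in state Q): it is in category G.
By R24 (it is in category J, it can capture): it is immobilized.
By R29 (it is tagged Z): it scores a point.
By R30 (it is in category S): it is en prise.
By R6 (it is immobilized, it has attribute X): it carries flag C.
By R17 (it is en prise, it is in category G): it is in state H.
By R22 (it is in state H, it is adjacent to an enemy): it is shielded.
By R19 (it is shielded, it is in state B, it carries flag U): it is in category E.
By R4 (it is in category E, it is adjacent to an enemy, it is in category J): it is in state F.
By R7 (it is in state F, it carries flag C): it is removed.
By R8 (it is removed, it scores a point, it is royal): it carries flag Y.

Yes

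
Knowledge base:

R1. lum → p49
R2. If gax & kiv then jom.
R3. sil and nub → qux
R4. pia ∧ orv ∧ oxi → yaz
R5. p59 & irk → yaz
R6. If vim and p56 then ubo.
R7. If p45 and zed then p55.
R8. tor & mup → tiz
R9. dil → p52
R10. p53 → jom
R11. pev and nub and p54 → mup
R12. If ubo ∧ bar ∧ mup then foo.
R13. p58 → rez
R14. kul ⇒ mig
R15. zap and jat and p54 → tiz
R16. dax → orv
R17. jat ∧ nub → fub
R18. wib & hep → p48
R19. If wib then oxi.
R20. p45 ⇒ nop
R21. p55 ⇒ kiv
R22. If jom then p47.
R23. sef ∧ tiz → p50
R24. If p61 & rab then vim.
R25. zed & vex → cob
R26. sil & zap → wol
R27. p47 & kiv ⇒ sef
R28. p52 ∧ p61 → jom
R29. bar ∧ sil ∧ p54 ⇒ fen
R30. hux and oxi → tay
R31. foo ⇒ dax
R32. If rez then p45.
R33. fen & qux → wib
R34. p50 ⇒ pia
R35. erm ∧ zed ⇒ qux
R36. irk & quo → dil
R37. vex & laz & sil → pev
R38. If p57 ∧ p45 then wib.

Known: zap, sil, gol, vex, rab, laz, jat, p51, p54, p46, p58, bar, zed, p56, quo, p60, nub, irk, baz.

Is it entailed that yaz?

Forward chaining from the given facts derives: qux, rez, tiz, fub, cob, wol, fen, p45, wib, dil, pev, p55, p52, mup, oxi, nop, kiv.
Rules concluding yaz: R4 needs pia; R5 needs p59 — none of these are established.

No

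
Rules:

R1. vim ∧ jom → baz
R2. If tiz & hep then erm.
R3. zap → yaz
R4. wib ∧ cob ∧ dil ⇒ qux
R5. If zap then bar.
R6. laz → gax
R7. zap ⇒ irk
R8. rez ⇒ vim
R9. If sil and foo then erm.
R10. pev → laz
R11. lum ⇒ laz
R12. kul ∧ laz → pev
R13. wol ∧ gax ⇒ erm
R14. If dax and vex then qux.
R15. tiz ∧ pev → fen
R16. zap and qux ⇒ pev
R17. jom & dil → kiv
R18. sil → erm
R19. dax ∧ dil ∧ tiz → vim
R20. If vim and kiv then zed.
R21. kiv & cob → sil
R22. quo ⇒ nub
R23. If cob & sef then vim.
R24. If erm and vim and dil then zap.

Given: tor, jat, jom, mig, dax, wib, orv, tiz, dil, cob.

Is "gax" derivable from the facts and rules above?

qux  (by R4: wib, cob, dil)
kiv  (by R17: jom, dil)
vim  (by R19: dax, dil, tiz)
sil  (by R21: kiv, cob)
erm  (by R18: sil)
zap  (by R24: erm, vim, dil)
pev  (by R16: zap, qux)
laz  (by R10: pev)
gax  (by R6: laz)

Yes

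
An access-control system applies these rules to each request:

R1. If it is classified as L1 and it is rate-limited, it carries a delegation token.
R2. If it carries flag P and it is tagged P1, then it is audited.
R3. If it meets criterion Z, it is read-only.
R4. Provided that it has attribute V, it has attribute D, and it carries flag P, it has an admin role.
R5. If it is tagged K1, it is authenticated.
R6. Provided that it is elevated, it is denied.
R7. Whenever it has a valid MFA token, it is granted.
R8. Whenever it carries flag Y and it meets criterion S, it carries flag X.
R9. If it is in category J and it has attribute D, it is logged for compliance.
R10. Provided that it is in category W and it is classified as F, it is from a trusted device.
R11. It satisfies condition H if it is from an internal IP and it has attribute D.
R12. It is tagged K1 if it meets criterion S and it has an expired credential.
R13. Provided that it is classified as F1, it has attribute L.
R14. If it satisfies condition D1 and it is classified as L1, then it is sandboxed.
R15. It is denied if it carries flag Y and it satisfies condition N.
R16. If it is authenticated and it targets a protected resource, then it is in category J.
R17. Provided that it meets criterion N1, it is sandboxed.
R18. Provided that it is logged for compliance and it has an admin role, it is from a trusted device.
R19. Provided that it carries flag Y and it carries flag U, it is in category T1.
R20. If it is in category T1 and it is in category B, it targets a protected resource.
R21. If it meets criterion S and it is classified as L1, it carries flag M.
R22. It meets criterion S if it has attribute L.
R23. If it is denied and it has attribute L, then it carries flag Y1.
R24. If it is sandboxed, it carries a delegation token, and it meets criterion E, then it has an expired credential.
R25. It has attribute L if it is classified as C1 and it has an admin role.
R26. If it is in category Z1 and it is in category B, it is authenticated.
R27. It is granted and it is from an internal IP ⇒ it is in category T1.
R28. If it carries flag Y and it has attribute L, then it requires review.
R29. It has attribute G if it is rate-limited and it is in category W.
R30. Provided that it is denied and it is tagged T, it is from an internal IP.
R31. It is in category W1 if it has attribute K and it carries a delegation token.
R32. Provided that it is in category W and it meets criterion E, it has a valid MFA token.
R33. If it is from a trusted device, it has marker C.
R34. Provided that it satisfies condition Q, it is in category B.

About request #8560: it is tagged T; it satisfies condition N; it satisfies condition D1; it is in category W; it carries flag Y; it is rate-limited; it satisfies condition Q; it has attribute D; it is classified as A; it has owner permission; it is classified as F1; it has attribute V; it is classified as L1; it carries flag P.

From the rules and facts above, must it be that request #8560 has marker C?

No

Forward chaining from the given facts derives: carries a delegation token, has an admin role, has attribute L, is sandboxed, is denied, meets criterion S, carries flag Y1, requires review, has attribute G, is from an internal IP, is in category B, carries flag X, satisfies condition H, carries flag M.
The only rule concluding "it has marker C" is R33, which needs "it is from a trusted device"; that is never established.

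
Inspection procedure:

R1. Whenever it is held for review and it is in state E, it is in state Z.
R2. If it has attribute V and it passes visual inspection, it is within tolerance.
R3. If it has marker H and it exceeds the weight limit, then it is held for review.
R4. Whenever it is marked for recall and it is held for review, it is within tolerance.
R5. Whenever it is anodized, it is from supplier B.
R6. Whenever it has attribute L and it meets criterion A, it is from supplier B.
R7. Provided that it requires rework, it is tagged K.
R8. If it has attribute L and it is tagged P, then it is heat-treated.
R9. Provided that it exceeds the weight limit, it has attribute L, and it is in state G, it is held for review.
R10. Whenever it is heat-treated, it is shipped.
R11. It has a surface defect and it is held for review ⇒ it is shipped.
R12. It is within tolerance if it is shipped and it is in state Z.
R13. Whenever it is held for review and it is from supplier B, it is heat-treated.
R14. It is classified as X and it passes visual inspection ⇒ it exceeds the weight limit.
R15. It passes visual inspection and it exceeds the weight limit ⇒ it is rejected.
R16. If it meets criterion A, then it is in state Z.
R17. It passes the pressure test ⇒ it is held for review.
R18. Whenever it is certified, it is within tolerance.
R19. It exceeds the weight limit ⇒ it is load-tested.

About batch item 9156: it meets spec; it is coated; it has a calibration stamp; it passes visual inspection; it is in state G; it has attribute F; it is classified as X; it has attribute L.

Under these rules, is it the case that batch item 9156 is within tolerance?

Forward chaining from the given facts derives: exceeds the weight limit, is rejected, is load-tested, is held for review.
Rules concluding "it is within tolerance": R2 needs "it has attribute V"; R4 needs "it is marked for recall"; R12 needs "it is shipped"; R18 needs "it is certified" — none of these are established.

No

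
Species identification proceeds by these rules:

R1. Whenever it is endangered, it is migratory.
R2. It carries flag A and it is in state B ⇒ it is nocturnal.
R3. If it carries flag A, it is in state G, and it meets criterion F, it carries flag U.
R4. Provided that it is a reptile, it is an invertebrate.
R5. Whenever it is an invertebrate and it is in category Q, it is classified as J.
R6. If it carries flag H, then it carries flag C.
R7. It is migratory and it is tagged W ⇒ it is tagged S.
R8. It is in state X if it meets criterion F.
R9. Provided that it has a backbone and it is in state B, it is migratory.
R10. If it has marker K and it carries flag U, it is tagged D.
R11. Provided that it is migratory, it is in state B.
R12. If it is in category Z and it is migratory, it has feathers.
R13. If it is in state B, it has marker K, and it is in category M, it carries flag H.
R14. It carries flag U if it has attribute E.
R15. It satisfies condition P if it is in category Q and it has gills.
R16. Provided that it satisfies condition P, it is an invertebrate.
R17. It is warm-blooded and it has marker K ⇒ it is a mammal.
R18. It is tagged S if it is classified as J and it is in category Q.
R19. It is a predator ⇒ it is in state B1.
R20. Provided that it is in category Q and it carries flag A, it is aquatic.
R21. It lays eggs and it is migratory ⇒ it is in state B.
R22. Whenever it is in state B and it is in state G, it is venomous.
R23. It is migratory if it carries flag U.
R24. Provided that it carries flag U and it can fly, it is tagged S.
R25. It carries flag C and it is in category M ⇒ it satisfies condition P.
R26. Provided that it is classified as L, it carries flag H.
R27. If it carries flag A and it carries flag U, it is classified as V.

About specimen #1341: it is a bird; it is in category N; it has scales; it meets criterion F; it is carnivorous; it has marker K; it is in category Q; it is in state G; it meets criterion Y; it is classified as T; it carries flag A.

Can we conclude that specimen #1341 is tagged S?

No

Forward chaining from the given facts derives: carries flag U, is in state X, is tagged D, is aquatic, is migratory, is classified as V, is in state B, is venomous, is nocturnal.
Rules concluding "it is tagged S": R7 needs "it is tagged W"; R18 needs "it is classified as J"; R24 needs "it can fly" — none of these are established.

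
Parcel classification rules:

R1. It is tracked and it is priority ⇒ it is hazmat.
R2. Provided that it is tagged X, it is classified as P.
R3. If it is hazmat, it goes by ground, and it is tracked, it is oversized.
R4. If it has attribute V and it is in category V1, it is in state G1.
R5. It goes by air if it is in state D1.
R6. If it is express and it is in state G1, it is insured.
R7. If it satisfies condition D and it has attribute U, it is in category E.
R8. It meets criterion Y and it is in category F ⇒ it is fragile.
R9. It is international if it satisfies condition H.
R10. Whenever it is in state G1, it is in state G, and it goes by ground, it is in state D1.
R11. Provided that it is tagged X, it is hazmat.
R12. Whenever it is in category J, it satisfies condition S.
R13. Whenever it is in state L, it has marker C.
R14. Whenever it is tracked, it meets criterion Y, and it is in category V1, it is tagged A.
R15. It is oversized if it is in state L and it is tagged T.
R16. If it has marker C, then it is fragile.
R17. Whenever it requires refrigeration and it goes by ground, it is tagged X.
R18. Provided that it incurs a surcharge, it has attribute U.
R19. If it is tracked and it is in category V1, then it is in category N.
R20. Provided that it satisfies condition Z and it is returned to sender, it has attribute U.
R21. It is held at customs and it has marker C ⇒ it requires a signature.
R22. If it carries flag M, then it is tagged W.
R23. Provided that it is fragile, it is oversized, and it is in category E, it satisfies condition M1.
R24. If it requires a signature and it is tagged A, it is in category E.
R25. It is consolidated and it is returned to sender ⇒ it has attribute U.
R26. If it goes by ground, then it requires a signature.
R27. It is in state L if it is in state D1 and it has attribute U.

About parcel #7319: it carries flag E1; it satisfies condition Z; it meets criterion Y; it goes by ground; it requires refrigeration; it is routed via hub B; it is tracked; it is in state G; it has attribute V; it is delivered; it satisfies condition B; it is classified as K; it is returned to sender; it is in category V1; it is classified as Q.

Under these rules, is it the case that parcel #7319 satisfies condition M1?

Yes

By R4 (it has attribute V, it is in category V1): it is in state G1.
By R10 (it is in state G1, it is in state G, it goes by ground): it is in state D1.
By R14 (it is tracked, it meets criterion Y, it is in category V1): it is tagged A.
By R17 (it requires refrigeration, it goes by ground): it is tagged X.
By R20 (it satisfies condition Z, it is returned to sender): it has attribute U.
By R26 (it goes by ground): it requires a signature.
By R27 (it is in state D1, it has attribute U): it is in state L.
By R11 (it is tagged X): it is hazmat.
By R13 (it is in state L): it has marker C.
By R16 (it has marker C): it is fragile.
By R24 (it requires a signature, it is tagged A): it is in category E.
By R3 (it is hazmat, it goes by ground, it is tracked): it is oversized.
By R23 (it is fragile, it is oversized, it is in category E): it satisfies condition M1.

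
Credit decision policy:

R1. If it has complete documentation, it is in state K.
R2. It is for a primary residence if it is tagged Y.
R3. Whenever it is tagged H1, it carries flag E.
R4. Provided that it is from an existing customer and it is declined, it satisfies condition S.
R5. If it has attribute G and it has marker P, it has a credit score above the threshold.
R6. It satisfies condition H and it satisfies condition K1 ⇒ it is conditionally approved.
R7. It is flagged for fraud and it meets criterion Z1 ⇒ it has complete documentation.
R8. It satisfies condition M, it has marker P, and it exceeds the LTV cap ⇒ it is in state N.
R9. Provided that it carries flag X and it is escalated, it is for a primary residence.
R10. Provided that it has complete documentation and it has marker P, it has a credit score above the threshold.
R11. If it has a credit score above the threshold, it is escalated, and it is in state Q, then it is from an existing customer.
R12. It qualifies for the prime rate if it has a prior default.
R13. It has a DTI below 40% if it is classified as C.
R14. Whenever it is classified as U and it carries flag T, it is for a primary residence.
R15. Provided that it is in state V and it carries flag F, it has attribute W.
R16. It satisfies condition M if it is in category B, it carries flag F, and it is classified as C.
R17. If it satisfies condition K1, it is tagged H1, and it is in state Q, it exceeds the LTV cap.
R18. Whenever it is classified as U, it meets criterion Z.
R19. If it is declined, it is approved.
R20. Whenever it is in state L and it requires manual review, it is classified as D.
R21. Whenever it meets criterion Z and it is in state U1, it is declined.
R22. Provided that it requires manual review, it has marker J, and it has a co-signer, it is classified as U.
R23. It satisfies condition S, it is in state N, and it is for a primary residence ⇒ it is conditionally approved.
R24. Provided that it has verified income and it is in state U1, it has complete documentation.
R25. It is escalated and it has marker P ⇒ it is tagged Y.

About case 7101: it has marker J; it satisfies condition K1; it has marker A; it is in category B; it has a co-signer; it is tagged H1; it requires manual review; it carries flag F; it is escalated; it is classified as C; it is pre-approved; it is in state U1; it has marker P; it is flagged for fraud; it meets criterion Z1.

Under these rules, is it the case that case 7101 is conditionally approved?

No

Forward chaining from the given facts derives: carries flag E, has complete documentation, has a credit score above the threshold, has a DTI below 40%, satisfies condition M, is classified as U, is tagged Y, is in state K, is for a primary residence, meets criterion Z, is declined, is approved.
Rules concluding "it is conditionally approved": R6 needs "it satisfies condition H"; R23 needs "it satisfies condition S" — none of these are established.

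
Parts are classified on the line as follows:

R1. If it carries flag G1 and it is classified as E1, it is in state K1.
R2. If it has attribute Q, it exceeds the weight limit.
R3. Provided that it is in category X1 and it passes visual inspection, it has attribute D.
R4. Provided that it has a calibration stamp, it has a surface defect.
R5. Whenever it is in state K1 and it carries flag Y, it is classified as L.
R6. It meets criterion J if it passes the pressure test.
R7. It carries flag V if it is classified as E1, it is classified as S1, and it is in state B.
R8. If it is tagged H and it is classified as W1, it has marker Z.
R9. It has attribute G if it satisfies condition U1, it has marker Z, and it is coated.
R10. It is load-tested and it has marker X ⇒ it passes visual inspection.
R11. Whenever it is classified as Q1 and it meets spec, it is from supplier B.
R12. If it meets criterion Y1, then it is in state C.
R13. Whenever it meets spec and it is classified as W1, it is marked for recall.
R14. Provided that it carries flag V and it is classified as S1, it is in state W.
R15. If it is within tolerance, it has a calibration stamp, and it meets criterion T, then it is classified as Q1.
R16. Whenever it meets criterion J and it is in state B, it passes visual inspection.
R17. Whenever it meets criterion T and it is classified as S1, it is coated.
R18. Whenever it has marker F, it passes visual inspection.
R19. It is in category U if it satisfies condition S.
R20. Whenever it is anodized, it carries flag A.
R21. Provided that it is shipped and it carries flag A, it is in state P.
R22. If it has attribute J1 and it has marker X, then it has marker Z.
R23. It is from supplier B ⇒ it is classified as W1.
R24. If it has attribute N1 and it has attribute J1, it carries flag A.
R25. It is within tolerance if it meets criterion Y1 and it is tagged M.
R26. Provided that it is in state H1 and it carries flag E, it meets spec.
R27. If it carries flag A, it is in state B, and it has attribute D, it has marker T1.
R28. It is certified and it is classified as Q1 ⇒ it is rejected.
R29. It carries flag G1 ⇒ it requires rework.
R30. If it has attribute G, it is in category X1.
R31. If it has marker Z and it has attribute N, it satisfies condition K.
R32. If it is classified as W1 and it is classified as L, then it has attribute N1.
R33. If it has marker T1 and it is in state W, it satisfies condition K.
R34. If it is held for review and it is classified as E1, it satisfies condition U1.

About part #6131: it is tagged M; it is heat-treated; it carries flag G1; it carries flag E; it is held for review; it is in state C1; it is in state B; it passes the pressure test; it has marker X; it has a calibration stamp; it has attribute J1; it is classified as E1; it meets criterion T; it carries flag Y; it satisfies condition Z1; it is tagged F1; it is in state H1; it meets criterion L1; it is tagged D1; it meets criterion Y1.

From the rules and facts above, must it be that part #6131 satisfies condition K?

No

Forward chaining from the given facts derives: is in state K1, has a surface defect, is classified as L, meets criterion J, is in state C, passes visual inspection, has marker Z, is within tolerance, meets spec, requires rework, satisfies condition U1, is classified as Q1, is from supplier B, is classified as W1, has attribute N1, is marked for recall, carries flag A.
Rules concluding "it satisfies condition K": R31 needs "it has attribute N"; R33 needs "it has marker T1" — none of these are established.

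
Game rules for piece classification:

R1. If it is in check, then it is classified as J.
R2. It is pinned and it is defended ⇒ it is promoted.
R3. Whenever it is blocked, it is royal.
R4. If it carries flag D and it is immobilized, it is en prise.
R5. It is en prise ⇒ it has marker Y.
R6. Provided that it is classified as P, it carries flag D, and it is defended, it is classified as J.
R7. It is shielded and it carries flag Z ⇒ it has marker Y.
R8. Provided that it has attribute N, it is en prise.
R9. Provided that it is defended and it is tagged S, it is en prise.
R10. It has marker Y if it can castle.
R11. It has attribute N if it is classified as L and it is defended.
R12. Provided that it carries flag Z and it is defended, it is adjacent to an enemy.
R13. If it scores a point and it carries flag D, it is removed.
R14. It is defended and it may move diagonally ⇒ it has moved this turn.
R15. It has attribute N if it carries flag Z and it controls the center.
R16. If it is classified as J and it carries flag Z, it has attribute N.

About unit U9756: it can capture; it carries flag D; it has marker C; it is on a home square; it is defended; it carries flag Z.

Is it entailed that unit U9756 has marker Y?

Forward chaining from the given facts derives: is adjacent to an enemy.
Rules concluding "it has marker Y": R5 needs "it is en prise"; R7 needs "it is shielded"; R10 needs "it can castle" — none of these are established.

No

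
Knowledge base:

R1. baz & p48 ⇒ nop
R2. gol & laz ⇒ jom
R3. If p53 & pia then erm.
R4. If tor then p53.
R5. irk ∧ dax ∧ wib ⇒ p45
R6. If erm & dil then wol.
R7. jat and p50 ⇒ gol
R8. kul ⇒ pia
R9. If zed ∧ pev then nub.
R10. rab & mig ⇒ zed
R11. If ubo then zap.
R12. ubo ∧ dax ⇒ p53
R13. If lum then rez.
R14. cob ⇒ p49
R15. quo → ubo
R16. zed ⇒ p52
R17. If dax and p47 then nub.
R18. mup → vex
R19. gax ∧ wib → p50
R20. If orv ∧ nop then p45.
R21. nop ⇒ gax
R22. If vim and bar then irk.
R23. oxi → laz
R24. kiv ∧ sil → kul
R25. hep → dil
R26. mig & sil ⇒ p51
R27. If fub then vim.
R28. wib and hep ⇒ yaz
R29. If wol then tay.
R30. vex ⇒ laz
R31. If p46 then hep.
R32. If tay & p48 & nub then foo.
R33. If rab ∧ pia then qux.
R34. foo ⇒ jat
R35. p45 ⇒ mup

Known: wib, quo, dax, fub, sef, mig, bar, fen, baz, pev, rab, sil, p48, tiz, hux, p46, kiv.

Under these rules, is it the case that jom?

Yes

nop  (by R1: baz, p48)
zed  (by R10: rab, mig)
ubo  (by R15: quo)
gax  (by R21: nop)
kul  (by R24: kiv, sil)
vim  (by R27: fub)
hep  (by R31: p46)
pia  (by R8: kul)
nub  (by R9: zed, pev)
p53  (by R12: ubo, dax)
p50  (by R19: gax, wib)
irk  (by R22: vim, bar)
dil  (by R25: hep)
erm  (by R3: p53, pia)
p45  (by R5: irk, dax, wib)
wol  (by R6: erm, dil)
tay  (by R29: wol)
foo  (by R32: tay, p48, nub)
jat  (by R34: foo)
mup  (by R35: p45)
gol  (by R7: jat, p50)
vex  (by R18: mup)
laz  (by R30: vex)
jom  (by R2: gol, laz)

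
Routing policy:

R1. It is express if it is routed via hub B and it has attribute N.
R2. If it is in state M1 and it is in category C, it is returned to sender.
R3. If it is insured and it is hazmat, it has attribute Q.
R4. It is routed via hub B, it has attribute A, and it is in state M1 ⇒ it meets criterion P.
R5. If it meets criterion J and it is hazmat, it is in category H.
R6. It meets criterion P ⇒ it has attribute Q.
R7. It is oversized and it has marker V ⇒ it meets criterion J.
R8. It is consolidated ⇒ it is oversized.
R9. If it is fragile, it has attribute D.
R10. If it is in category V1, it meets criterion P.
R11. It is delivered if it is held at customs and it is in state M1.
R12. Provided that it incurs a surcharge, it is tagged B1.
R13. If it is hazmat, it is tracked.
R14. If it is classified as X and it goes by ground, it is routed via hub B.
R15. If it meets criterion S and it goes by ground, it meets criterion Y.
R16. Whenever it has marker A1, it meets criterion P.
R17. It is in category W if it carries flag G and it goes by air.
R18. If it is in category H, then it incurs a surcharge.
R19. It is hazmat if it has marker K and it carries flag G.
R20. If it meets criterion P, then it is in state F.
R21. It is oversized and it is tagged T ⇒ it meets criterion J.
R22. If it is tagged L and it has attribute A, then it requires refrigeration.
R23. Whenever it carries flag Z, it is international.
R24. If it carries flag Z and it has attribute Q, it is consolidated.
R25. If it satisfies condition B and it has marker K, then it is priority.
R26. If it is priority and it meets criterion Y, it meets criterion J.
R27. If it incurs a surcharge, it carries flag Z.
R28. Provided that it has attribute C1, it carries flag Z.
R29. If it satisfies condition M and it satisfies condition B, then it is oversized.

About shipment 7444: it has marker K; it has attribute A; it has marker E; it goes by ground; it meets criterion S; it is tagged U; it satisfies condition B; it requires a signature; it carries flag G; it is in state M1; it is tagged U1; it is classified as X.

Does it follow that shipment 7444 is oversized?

By R14 (it is classified as X, it goes by ground): it is routed via hub B.
By R15 (it meets criterion S, it goes by ground): it meets criterion Y.
By R19 (it has marker K, it carries flag G): it is hazmat.
By R25 (it satisfies condition B, it has marker K): it is priority.
By R26 (it is priority, it meets criterion Y): it meets criterion J.
By R4 (it is routed via hub B, it has attribute A, it is in state M1): it meets criterion P.
By R5 (it meets criterion J, it is hazmat): it is in category H.
By R6 (it meets criterion P): it has attribute Q.
By R18 (it is in category H): it incurs a surcharge.
By R27 (it incurs a surcharge): it carries flag Z.
By R24 (it carries flag Z, it has attribute Q): it is consolidated.
By R8 (it is consolidated): it is oversized.

Yes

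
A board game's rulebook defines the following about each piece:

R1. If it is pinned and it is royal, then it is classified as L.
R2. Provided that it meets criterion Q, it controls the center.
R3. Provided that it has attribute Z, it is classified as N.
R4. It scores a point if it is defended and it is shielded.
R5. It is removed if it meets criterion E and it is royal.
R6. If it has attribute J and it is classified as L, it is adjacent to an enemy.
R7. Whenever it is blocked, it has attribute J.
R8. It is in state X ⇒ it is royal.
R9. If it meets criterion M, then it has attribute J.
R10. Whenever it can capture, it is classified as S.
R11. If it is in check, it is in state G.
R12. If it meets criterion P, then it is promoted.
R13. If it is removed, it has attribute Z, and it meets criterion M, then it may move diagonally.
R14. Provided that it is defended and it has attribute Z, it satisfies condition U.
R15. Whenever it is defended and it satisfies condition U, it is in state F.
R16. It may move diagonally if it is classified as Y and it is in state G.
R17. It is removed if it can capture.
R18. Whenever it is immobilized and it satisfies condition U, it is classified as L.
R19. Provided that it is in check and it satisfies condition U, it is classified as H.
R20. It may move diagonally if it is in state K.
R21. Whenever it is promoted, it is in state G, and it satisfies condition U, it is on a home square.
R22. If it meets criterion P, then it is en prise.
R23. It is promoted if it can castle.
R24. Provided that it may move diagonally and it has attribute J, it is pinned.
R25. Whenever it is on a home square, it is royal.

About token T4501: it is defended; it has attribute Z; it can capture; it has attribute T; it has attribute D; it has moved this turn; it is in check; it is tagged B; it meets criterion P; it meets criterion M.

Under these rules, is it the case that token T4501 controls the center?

No

Forward chaining from the given facts derives: is classified as N, has attribute J, is classified as S, is in state G, is promoted, satisfies condition U, is in state F, is removed, is classified as H, is on a home square, is en prise, is royal, may move diagonally, is pinned, is classified as L, is adjacent to an enemy.
The only rule concluding "it controls the center" is R2, which needs "it meets criterion Q"; that is never established.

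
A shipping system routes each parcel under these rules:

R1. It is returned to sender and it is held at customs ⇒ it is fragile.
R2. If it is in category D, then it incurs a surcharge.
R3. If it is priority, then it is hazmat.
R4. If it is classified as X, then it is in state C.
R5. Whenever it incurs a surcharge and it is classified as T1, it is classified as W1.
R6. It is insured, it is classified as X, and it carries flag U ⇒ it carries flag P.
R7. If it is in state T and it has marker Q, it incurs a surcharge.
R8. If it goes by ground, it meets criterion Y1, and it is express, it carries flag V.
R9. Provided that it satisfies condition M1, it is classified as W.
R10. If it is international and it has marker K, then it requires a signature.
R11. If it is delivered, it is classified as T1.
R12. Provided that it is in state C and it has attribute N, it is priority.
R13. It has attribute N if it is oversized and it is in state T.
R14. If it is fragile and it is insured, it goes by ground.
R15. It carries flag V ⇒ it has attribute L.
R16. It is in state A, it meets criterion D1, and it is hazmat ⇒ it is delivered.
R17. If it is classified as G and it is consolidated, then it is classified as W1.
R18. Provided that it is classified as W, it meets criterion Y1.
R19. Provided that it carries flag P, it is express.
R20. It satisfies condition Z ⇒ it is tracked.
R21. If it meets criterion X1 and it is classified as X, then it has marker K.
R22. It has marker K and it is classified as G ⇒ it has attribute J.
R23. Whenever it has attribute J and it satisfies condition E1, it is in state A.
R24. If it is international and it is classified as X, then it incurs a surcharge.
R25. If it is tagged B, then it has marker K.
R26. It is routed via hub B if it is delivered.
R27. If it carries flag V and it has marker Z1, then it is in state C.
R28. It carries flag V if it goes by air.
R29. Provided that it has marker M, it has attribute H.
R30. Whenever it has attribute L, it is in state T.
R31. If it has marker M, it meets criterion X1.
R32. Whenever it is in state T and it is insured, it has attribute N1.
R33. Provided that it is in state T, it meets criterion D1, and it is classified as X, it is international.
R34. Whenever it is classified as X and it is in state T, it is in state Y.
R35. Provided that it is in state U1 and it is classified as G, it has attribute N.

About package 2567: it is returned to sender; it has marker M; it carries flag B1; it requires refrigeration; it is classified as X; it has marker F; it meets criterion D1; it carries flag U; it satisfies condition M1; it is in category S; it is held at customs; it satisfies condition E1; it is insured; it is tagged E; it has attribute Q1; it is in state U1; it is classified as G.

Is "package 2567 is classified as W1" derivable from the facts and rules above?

Yes

By R1 (it is returned to sender, it is held at customs): it is fragile.
By R4 (it is classified as X): it is in state C.
By R6 (it is insured, it is classified as X, it carries flag U): it carries flag P.
By R9 (it satisfies condition M1): it is classified as W.
By R14 (it is fragile, it is insured): it goes by ground.
By R18 (it is classified as W): it meets criterion Y1.
By R19 (it carries flag P): it is express.
By R31 (it has marker M): it meets criterion X1.
By R35 (it is in state U1, it is classified as G): it has attribute N.
By R8 (it goes by ground, it meets criterion Y1, it is express): it carries flag V.
By R12 (it is in state C, it has attribute N): it is priority.
By R15 (it carries flag V): it has attribute L.
By R21 (it meets criterion X1, it is classified as X): it has marker K.
By R22 (it has marker K, it is classified as G): it has attribute J.
By R23 (it has attribute J, it satisfies condition E1): it is in state A.
By R30 (it has attribute L): it is in state T.
By R33 (it is in state T, it meets criterion D1, it is classified as X): it is international.
By R3 (it is priority): it is hazmat.
By R16 (it is in state A, it meets criterion D1, it is hazmat): it is delivered.
By R24 (it is international, it is classified as X): it incurs a surcharge.
By R11 (it is delivered): it is classified as T1.
By R5 (it incurs a surcharge, it is classified as T1): it is classified as W1.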